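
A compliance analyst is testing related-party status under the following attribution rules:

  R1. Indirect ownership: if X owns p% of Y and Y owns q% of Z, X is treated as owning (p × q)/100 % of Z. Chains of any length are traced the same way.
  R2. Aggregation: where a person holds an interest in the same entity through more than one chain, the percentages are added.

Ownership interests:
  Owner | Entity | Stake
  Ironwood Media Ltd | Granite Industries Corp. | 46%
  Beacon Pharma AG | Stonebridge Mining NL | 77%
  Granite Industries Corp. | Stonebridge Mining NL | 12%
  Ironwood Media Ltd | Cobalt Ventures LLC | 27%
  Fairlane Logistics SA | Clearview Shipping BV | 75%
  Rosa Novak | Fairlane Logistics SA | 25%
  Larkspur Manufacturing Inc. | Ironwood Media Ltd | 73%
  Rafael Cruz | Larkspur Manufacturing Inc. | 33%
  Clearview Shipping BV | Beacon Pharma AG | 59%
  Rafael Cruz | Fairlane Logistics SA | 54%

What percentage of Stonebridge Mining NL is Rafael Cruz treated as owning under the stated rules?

Chain via Larkspur Manufacturing Inc. → Ironwood Media Ltd → Granite Industries Corp. (R1): 33% × 73% × 46% × 12% = 1.329768% of Stonebridge Mining NL.
Chain via Fairlane Logistics SA → Clearview Shipping BV → Beacon Pharma AG (R1): 54% × 75% × 59% × 77% = 18.39915% of Stonebridge Mining NL.
Aggregating (R2): 1.329768% + 18.39915% = 19.728918%.

19.728918%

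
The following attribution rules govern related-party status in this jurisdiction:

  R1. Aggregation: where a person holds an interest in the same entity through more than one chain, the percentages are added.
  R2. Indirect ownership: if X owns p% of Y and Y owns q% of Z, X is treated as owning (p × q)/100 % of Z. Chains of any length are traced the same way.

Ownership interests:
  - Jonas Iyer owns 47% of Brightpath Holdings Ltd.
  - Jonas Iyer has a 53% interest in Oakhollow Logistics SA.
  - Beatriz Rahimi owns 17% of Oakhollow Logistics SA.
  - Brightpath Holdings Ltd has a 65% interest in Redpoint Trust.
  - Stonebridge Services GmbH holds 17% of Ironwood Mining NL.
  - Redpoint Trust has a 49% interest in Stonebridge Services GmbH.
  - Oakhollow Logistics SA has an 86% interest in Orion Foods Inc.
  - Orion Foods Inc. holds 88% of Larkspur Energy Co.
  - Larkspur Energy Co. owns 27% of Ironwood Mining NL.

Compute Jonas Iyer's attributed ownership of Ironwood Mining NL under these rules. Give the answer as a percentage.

13.374623%

Chain via Oakhollow Logistics SA → Orion Foods Inc. → Larkspur Energy Co. (R2): 53% × 86% × 88% × 27% = 10.829808% of Ironwood Mining NL.
Chain via Brightpath Holdings Ltd → Redpoint Trust → Stonebridge Services GmbH (R2): 47% × 65% × 49% × 17% = 2.544815% of Ironwood Mining NL.
Aggregating (R1): 10.829808% + 2.544815% = 13.374623%.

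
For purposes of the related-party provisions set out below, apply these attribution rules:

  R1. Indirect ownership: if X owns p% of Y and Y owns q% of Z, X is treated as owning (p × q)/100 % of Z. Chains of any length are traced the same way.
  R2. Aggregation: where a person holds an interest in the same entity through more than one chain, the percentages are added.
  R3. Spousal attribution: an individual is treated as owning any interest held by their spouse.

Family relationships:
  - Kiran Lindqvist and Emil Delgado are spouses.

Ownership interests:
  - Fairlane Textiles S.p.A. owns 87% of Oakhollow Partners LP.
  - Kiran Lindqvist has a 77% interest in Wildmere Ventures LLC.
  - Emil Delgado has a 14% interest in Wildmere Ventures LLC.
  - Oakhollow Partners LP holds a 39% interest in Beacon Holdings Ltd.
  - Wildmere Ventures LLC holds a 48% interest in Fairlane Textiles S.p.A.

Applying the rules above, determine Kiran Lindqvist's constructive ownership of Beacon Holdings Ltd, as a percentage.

14.820624%

By spousal attribution (R3), Kiran Lindqvist is treated as also owning Emil Delgado's interest in Wildmere Ventures LLC, giving 77% + 14% = 91%.
Chain via Wildmere Ventures LLC → Fairlane Textiles S.p.A. → Oakhollow Partners LP (R1): 91% × 48% × 87% × 39% = 14.820624% of Beacon Holdings Ltd.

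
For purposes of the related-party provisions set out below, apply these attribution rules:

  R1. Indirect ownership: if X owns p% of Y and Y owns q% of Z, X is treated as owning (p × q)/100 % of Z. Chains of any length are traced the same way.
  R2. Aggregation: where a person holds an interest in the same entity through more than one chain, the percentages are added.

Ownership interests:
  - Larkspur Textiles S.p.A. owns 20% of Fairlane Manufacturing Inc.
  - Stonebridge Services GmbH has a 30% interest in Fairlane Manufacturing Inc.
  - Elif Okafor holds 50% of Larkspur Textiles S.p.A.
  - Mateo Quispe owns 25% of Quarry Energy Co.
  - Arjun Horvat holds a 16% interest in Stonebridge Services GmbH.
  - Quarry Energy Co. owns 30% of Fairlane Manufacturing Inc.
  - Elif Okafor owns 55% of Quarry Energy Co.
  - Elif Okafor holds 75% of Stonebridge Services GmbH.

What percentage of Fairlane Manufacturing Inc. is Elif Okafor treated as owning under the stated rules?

49%

Chain via Stonebridge Services GmbH (R1): 75% × 30% = 22.5% of Fairlane Manufacturing Inc.
Chain via Quarry Energy Co. (R1): 55% × 30% = 16.5% of Fairlane Manufacturing Inc.
Chain via Larkspur Textiles S.p.A. (R1): 50% × 20% = 10% of Fairlane Manufacturing Inc.
Aggregating (R2): 22.5% + 16.5% + 10% = 49%.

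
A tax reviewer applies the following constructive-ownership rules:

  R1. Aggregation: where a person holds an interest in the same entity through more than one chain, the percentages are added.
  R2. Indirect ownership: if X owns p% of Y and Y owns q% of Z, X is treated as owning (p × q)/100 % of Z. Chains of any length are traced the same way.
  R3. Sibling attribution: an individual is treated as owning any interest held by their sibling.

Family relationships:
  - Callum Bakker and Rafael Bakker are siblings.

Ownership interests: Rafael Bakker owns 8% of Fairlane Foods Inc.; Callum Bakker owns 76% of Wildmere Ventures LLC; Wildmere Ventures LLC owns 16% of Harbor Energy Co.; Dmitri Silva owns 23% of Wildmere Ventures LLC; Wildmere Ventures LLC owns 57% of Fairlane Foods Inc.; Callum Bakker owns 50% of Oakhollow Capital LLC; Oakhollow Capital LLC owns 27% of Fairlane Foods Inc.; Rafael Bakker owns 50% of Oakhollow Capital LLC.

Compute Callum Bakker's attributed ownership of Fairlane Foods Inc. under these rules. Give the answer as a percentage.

78.32%

By sibling attribution (R3), Callum Bakker is treated as also owning Rafael Bakker's interest in Oakhollow Capital LLC, giving 50% + 50% = 100%.
By sibling attribution (R3), Callum Bakker is treated as owning Rafael Bakker's 8% interest in Fairlane Foods Inc.
Chain via Oakhollow Capital LLC (R2): 100% × 27% = 27% of Fairlane Foods Inc.
Chain via Wildmere Ventures LLC (R2): 76% × 57% = 43.32% of Fairlane Foods Inc.
Direct interest in Fairlane Foods Inc: 8%.
Aggregating (R1): 27% + 43.32% + 8% = 78.32%.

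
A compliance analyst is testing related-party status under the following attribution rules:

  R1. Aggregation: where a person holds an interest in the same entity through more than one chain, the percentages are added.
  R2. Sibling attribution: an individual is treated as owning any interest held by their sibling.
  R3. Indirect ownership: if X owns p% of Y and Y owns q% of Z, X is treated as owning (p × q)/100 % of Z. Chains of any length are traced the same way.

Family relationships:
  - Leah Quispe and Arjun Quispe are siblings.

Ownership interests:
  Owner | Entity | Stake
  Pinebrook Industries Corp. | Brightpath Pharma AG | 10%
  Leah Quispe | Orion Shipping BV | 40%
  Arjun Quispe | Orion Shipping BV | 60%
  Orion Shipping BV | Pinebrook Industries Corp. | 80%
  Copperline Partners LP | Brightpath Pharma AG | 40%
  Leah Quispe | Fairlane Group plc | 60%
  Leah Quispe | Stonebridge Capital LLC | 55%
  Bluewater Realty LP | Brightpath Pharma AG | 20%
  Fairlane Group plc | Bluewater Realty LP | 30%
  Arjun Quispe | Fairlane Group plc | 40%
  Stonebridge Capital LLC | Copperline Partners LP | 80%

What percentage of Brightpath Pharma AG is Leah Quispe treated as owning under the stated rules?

31.6%

By sibling attribution (R2), Leah Quispe is treated as also owning Arjun Quispe's interest in Fairlane Group plc, giving 60% + 40% = 100%.
By sibling attribution (R2), Leah Quispe is treated as also owning Arjun Quispe's interest in Orion Shipping BV, giving 40% + 60% = 100%.
Chain via Fairlane Group plc → Bluewater Realty LP (R3): 100% × 30% × 20% = 6% of Brightpath Pharma AG.
Chain via Stonebridge Capital LLC → Copperline Partners LP (R3): 55% × 80% × 40% = 17.6% of Brightpath Pharma AG.
Chain via Orion Shipping BV → Pinebrook Industries Corp. (R3): 100% × 80% × 10% = 8% of Brightpath Pharma AG.
Aggregating (R1): 6% + 17.6% + 8% = 31.6%.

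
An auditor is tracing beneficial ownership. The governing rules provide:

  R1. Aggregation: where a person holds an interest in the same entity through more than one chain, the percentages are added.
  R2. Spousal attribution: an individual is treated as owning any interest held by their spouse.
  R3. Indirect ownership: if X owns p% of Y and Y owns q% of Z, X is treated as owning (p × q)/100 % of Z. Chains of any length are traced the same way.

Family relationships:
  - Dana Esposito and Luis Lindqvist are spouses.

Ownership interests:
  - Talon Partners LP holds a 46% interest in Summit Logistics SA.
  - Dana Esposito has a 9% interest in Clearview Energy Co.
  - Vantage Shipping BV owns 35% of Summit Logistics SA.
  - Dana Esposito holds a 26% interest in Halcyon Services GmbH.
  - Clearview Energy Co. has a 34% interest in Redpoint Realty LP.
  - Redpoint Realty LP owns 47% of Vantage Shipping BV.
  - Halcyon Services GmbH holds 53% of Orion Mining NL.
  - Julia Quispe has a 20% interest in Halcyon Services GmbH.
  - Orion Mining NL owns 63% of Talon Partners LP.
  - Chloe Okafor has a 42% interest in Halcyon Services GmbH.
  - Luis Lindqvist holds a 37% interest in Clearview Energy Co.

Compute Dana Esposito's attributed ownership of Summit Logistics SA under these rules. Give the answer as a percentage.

By spousal attribution (R2), Dana Esposito is treated as also owning Luis Lindqvist's interest in Clearview Energy Co, giving 9% + 37% = 46%.
Chain via Halcyon Services GmbH → Orion Mining NL → Talon Partners LP (R3): 26% × 53% × 63% × 46% = 3.993444% of Summit Logistics SA.
Chain via Clearview Energy Co. → Redpoint Realty LP → Vantage Shipping BV (R3): 46% × 34% × 47% × 35% = 2.57278% of Summit Logistics SA.
Aggregating (R1): 3.993444% + 2.57278% = 6.566224%.

6.566224%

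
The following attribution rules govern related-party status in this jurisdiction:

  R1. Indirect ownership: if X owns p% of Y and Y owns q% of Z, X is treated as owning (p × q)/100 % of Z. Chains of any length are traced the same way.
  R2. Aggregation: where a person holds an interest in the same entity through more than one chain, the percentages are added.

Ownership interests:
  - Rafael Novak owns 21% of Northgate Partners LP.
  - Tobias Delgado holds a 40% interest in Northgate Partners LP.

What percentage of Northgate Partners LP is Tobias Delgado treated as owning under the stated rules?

Direct interest in Northgate Partners LP: 40%.

40%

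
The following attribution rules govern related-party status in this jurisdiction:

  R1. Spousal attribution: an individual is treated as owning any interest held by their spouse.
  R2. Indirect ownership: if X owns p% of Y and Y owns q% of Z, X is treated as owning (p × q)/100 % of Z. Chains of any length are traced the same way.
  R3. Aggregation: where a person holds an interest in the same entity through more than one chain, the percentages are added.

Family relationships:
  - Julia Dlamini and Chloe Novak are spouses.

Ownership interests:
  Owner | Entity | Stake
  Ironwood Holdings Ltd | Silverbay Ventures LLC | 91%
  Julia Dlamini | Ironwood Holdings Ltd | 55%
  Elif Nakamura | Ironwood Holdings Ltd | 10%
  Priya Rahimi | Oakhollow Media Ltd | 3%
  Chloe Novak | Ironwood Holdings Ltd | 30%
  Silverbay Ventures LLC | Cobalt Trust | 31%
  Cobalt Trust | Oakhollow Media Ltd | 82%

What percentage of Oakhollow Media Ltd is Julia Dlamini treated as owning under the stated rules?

By spousal attribution (R1), Julia Dlamini is treated as also owning Chloe Novak's interest in Ironwood Holdings Ltd, giving 55% + 30% = 85%.
Chain via Ironwood Holdings Ltd → Silverbay Ventures LLC → Cobalt Trust (R2): 85% × 91% × 31% × 82% = 19.66237% of Oakhollow Media Ltd.

19.66237%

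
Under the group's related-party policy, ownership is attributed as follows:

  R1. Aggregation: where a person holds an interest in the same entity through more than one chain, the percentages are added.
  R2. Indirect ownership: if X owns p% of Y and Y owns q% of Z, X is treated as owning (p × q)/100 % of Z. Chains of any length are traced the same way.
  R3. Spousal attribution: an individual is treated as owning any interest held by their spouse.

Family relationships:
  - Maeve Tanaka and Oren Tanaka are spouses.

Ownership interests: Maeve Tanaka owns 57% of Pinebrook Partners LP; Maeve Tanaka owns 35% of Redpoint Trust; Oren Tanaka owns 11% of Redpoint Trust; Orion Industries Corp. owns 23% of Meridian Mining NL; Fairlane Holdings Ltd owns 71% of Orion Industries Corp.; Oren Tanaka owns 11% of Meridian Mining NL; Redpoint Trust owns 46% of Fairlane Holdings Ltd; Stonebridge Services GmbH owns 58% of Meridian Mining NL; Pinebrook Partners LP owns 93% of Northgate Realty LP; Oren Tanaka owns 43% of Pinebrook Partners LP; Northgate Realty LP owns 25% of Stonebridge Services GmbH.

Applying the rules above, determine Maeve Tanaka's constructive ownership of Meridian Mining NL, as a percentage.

27.940428%

By spousal attribution (R3), Maeve Tanaka is treated as also owning Oren Tanaka's interest in Redpoint Trust, giving 35% + 11% = 46%.
By spousal attribution (R3), Maeve Tanaka is treated as also owning Oren Tanaka's interest in Pinebrook Partners LP, giving 57% + 43% = 100%.
By spousal attribution (R3), Maeve Tanaka is treated as owning Oren Tanaka's 11% interest in Meridian Mining NL.
Chain via Redpoint Trust → Fairlane Holdings Ltd → Orion Industries Corp. (R2): 46% × 46% × 71% × 23% = 3.455428% of Meridian Mining NL.
Chain via Pinebrook Partners LP → Northgate Realty LP → Stonebridge Services GmbH (R2): 100% × 93% × 25% × 58% = 13.485% of Meridian Mining NL.
Direct interest in Meridian Mining NL: 11%.
Aggregating (R1): 3.455428% + 13.485% + 11% = 27.940428%.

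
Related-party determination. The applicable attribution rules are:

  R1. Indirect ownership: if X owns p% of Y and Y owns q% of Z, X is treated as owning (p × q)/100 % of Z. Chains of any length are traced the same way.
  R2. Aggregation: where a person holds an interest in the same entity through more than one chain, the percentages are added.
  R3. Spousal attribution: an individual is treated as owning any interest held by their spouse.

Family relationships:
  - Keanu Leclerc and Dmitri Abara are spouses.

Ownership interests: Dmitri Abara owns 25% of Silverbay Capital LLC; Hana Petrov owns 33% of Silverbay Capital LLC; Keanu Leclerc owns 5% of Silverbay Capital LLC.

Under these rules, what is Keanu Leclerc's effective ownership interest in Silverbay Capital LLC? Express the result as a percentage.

By spousal attribution (R3), Keanu Leclerc is treated as also owning Dmitri Abara's interest in Silverbay Capital LLC, giving 5% + 25% = 30%.
Direct interest in Silverbay Capital LLC: 30%.

30%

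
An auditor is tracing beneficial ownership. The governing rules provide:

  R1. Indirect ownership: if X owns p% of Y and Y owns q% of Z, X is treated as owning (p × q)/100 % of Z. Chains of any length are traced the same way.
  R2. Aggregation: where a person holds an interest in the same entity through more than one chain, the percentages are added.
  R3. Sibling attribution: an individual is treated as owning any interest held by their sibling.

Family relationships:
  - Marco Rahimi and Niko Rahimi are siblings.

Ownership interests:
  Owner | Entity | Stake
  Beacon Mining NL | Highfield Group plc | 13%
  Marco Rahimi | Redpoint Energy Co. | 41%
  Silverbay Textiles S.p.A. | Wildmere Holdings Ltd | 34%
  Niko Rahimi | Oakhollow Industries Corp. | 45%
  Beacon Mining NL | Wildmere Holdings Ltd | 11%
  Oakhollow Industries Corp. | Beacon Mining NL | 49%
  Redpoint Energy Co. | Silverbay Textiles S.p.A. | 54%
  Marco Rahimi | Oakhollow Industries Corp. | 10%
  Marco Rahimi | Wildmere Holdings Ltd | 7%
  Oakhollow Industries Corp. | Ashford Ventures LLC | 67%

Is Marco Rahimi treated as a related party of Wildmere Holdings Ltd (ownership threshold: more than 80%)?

No

By sibling attribution (R3), Marco Rahimi is treated as also owning Niko Rahimi's interest in Oakhollow Industries Corp, giving 10% + 45% = 55%.
Chain via Oakhollow Industries Corp. → Beacon Mining NL (R1): 55% × 49% × 11% = 2.9645% of Wildmere Holdings Ltd.
Chain via Redpoint Energy Co. → Silverbay Textiles S.p.A. (R1): 41% × 54% × 34% = 7.5276% of Wildmere Holdings Ltd.
Direct interest in Wildmere Holdings Ltd: 7%.
Aggregating (R2): 2.9645% + 7.5276% + 7% = 17.4921%.
17.4921% does not exceed the 80% threshold, so Marco is not a related party to Wildmere Holdings Ltd.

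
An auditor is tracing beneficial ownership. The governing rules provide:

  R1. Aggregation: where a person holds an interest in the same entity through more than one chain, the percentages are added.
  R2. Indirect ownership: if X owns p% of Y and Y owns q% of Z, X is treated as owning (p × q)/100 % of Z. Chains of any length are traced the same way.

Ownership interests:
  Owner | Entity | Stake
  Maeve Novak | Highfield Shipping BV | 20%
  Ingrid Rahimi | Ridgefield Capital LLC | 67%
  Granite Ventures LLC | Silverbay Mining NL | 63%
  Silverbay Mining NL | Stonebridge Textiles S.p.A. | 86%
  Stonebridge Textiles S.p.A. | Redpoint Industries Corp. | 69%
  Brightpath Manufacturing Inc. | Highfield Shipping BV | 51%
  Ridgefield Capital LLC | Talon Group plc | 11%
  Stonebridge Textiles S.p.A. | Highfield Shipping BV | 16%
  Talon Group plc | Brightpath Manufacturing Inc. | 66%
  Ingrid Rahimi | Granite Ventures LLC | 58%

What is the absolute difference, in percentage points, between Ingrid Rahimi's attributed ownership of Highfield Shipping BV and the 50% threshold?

Chain via Granite Ventures LLC → Silverbay Mining NL → Stonebridge Textiles S.p.A. (R2): 58% × 63% × 86% × 16% = 5.027904% of Highfield Shipping BV.
Chain via Ridgefield Capital LLC → Talon Group plc → Brightpath Manufacturing Inc. (R2): 67% × 11% × 66% × 51% = 2.480742% of Highfield Shipping BV.
Aggregating (R1): 5.027904% + 2.480742% = 7.508646%.
7.508646% falls short of the 50% threshold by 42.491354 percentage points.

42.491354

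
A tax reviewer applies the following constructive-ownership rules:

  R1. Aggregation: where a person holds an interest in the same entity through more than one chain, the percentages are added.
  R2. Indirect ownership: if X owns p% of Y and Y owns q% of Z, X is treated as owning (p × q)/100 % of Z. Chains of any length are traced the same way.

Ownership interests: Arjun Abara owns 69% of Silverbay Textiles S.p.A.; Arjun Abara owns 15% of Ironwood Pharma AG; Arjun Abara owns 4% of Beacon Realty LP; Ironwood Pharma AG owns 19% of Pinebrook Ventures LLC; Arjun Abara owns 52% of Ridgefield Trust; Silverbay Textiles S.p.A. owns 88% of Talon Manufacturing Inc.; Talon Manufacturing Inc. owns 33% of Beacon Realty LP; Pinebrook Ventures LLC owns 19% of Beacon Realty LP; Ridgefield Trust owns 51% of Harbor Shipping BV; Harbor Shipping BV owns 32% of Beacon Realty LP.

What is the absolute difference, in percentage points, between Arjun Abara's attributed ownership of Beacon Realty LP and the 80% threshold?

Chain via Ridgefield Trust → Harbor Shipping BV (R2): 52% × 51% × 32% = 8.4864% of Beacon Realty LP.
Chain via Silverbay Textiles S.p.A. → Talon Manufacturing Inc. (R2): 69% × 88% × 33% = 20.0376% of Beacon Realty LP.
Chain via Ironwood Pharma AG → Pinebrook Ventures LLC (R2): 15% × 19% × 19% = 0.5415% of Beacon Realty LP.
Direct interest in Beacon Realty LP: 4%.
Aggregating (R1): 8.4864% + 20.0376% + 0.5415% + 4% = 33.0655%.
33.0655% falls short of the 80% threshold by 46.9345 percentage points.

46.9345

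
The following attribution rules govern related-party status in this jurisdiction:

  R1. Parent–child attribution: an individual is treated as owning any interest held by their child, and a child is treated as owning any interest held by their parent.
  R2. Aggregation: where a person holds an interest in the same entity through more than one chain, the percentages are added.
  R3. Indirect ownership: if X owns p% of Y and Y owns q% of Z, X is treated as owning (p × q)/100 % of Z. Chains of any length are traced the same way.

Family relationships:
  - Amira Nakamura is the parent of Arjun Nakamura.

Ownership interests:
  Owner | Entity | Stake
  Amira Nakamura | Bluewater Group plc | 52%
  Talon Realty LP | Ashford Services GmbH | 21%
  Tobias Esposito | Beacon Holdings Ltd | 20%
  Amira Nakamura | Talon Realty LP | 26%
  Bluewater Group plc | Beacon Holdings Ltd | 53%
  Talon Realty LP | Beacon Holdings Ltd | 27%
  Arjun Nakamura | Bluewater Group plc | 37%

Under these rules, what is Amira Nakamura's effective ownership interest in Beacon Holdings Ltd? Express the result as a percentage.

54.19%

By parent–child attribution (R1), Amira Nakamura is treated as also owning Arjun Nakamura's interest in Bluewater Group plc, giving 52% + 37% = 89%.
Chain via Bluewater Group plc (R3): 89% × 53% = 47.17% of Beacon Holdings Ltd.
Chain via Talon Realty LP (R3): 26% × 27% = 7.02% of Beacon Holdings Ltd.
Aggregating (R2): 47.17% + 7.02% = 54.19%.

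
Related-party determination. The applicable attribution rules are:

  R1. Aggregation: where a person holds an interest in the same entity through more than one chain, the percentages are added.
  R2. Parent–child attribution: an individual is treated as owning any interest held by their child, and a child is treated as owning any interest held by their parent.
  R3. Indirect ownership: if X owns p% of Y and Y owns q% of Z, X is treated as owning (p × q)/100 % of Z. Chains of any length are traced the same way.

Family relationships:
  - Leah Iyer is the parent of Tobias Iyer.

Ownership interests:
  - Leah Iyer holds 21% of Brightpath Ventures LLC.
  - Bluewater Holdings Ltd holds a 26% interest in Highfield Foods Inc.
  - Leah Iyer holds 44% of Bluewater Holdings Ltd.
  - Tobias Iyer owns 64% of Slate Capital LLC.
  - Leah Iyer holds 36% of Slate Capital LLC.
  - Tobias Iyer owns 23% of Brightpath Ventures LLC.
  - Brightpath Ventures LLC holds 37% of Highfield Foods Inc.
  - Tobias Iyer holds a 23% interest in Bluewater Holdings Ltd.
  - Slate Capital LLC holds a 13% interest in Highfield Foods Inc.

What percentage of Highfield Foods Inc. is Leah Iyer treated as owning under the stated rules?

46.7%

By parent–child attribution (R2), Leah Iyer is treated as also owning Tobias Iyer's interest in Slate Capital LLC, giving 36% + 64% = 100%.
By parent–child attribution (R2), Leah Iyer is treated as also owning Tobias Iyer's interest in Brightpath Ventures LLC, giving 21% + 23% = 44%.
By parent–child attribution (R2), Leah Iyer is treated as also owning Tobias Iyer's interest in Bluewater Holdings Ltd, giving 44% + 23% = 67%.
Chain via Slate Capital LLC (R3): 100% × 13% = 13% of Highfield Foods Inc.
Chain via Brightpath Ventures LLC (R3): 44% × 37% = 16.28% of Highfield Foods Inc.
Chain via Bluewater Holdings Ltd (R3): 67% × 26% = 17.42% of Highfield Foods Inc.
Aggregating (R1): 13% + 16.28% + 17.42% = 46.7%.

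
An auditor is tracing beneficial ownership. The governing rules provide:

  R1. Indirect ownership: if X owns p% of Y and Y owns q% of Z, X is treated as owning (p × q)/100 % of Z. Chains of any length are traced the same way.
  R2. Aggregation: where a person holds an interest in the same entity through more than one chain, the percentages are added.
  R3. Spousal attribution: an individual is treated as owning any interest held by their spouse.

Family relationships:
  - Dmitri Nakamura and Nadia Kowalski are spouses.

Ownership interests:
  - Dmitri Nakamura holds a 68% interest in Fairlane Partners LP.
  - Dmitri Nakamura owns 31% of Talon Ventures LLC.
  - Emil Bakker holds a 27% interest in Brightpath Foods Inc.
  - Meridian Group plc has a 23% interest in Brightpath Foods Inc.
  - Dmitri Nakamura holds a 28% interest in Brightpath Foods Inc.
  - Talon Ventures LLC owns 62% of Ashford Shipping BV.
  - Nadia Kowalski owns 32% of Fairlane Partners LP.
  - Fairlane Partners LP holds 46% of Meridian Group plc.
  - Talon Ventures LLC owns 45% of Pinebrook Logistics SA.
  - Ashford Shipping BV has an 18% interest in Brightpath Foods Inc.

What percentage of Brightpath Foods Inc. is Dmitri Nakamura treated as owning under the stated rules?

42.0396%

By spousal attribution (R3), Dmitri Nakamura is treated as also owning Nadia Kowalski's interest in Fairlane Partners LP, giving 68% + 32% = 100%.
Chain via Fairlane Partners LP → Meridian Group plc (R1): 100% × 46% × 23% = 10.58% of Brightpath Foods Inc.
Chain via Talon Ventures LLC → Ashford Shipping BV (R1): 31% × 62% × 18% = 3.4596% of Brightpath Foods Inc.
Direct interest in Brightpath Foods Inc: 28%.
Aggregating (R2): 10.58% + 3.4596% + 28% = 42.0396%.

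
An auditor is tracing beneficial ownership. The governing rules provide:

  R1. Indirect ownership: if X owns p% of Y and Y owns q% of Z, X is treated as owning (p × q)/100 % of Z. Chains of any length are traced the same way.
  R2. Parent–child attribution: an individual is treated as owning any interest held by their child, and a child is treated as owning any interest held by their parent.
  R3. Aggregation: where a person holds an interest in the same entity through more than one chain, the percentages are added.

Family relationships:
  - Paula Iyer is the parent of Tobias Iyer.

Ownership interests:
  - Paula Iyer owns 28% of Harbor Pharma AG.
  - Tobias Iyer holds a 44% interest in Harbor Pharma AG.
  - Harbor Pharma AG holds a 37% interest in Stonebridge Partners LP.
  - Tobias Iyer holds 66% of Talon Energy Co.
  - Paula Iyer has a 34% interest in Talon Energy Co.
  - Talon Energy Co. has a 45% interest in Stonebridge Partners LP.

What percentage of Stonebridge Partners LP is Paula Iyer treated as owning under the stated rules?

By parent–child attribution (R2), Paula Iyer is treated as also owning Tobias Iyer's interest in Talon Energy Co, giving 34% + 66% = 100%.
By parent–child attribution (R2), Paula Iyer is treated as also owning Tobias Iyer's interest in Harbor Pharma AG, giving 28% + 44% = 72%.
Chain via Talon Energy Co. (R1): 100% × 45% = 45% of Stonebridge Partners LP.
Chain via Harbor Pharma AG (R1): 72% × 37% = 26.64% of Stonebridge Partners LP.
Aggregating (R3): 45% + 26.64% = 71.64%.

71.64%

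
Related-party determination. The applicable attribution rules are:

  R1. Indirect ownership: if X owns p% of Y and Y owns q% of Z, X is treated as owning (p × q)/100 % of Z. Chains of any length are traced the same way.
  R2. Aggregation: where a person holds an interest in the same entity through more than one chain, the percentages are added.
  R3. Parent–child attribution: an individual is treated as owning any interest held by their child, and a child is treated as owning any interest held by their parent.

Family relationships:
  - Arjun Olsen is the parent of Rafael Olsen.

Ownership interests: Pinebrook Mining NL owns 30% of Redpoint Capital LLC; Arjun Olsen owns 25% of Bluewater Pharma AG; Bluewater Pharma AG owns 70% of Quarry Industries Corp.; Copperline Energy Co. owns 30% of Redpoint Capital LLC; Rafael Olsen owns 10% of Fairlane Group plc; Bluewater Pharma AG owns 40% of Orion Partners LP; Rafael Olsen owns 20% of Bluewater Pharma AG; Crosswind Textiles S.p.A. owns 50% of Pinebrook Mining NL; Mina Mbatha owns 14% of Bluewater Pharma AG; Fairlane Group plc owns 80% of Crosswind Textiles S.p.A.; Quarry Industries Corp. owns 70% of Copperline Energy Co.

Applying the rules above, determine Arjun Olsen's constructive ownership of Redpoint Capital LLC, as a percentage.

7.815%

By parent–child attribution (R3), Arjun Olsen is treated as also owning Rafael Olsen's interest in Bluewater Pharma AG, giving 25% + 20% = 45%.
By parent–child attribution (R3), Arjun Olsen is treated as owning Rafael Olsen's 10% interest in Fairlane Group plc.
Chain via Bluewater Pharma AG → Quarry Industries Corp. → Copperline Energy Co. (R1): 45% × 70% × 70% × 30% = 6.615% of Redpoint Capital LLC.
Chain via Fairlane Group plc → Crosswind Textiles S.p.A. → Pinebrook Mining NL (R1): 10% × 80% × 50% × 30% = 1.2% of Redpoint Capital LLC.
Aggregating (R2): 6.615% + 1.2% = 7.815%.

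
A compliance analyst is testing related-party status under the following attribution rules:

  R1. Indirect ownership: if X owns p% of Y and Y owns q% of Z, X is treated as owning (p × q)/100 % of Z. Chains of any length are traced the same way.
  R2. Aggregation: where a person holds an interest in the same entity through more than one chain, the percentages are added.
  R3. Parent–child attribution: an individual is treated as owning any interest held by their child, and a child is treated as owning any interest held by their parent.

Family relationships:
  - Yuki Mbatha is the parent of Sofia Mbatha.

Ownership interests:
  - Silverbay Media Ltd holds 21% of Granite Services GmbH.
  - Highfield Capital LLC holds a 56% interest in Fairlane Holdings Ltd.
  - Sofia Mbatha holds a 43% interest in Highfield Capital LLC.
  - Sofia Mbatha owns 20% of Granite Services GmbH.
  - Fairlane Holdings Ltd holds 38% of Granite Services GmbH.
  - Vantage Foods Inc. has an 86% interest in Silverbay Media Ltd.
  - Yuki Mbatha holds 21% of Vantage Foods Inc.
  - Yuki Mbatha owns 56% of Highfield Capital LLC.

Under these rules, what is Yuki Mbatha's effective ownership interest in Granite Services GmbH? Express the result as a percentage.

By parent–child attribution (R3), Yuki Mbatha is treated as also owning Sofia Mbatha's interest in Highfield Capital LLC, giving 56% + 43% = 99%.
By parent–child attribution (R3), Yuki Mbatha is treated as owning Sofia Mbatha's 20% interest in Granite Services GmbH.
Chain via Highfield Capital LLC → Fairlane Holdings Ltd (R1): 99% × 56% × 38% = 21.0672% of Granite Services GmbH.
Chain via Vantage Foods Inc. → Silverbay Media Ltd (R1): 21% × 86% × 21% = 3.7926% of Granite Services GmbH.
Direct interest in Granite Services GmbH: 20%.
Aggregating (R2): 21.0672% + 3.7926% + 20% = 44.8598%.

44.8598%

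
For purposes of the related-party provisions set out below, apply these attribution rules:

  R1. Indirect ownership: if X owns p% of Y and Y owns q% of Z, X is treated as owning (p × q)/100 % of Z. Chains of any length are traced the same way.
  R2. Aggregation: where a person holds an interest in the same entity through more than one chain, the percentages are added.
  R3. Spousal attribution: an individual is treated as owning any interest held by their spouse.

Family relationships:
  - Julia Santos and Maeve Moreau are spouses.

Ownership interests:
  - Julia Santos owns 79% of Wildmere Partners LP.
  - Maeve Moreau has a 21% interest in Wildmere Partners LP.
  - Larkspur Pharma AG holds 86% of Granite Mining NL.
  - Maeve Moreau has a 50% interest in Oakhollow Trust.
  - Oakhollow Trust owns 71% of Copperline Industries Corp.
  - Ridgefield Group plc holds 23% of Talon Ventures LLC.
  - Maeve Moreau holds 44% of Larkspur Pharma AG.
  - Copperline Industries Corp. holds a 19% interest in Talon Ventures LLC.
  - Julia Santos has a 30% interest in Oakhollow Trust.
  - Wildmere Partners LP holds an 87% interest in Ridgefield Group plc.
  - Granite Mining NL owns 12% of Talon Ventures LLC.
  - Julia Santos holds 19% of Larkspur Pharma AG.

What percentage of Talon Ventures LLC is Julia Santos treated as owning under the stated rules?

By spousal attribution (R3), Julia Santos is treated as also owning Maeve Moreau's interest in Oakhollow Trust, giving 30% + 50% = 80%.
By spousal attribution (R3), Julia Santos is treated as also owning Maeve Moreau's interest in Wildmere Partners LP, giving 79% + 21% = 100%.
By spousal attribution (R3), Julia Santos is treated as also owning Maeve Moreau's interest in Larkspur Pharma AG, giving 19% + 44% = 63%.
Chain via Oakhollow Trust → Copperline Industries Corp. (R1): 80% × 71% × 19% = 10.792% of Talon Ventures LLC.
Chain via Wildmere Partners LP → Ridgefield Group plc (R1): 100% × 87% × 23% = 20.01% of Talon Ventures LLC.
Chain via Larkspur Pharma AG → Granite Mining NL (R1): 63% × 86% × 12% = 6.5016% of Talon Ventures LLC.
Aggregating (R2): 10.792% + 20.01% + 6.5016% = 37.3036%.

37.3036%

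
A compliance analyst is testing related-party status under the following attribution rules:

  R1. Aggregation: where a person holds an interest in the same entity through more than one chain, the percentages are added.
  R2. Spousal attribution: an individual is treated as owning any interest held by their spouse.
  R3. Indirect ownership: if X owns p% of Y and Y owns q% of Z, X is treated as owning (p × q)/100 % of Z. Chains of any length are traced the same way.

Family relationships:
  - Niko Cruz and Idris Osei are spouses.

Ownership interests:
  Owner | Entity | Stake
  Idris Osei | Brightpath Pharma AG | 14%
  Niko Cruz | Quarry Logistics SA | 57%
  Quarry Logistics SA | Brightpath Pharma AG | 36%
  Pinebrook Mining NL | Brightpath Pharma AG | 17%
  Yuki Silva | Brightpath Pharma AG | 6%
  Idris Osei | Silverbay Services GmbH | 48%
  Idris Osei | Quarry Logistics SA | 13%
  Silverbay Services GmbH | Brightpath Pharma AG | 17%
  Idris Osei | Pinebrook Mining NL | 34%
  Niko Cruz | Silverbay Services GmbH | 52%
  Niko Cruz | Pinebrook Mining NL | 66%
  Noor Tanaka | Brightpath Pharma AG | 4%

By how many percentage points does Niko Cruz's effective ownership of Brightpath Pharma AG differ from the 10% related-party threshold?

By spousal attribution (R2), Niko Cruz is treated as also owning Idris Osei's interest in Silverbay Services GmbH, giving 52% + 48% = 100%.
By spousal attribution (R2), Niko Cruz is treated as also owning Idris Osei's interest in Quarry Logistics SA, giving 57% + 13% = 70%.
By spousal attribution (R2), Niko Cruz is treated as also owning Idris Osei's interest in Pinebrook Mining NL, giving 66% + 34% = 100%.
By spousal attribution (R2), Niko Cruz is treated as owning Idris Osei's 14% interest in Brightpath Pharma AG.
Chain via Silverbay Services GmbH (R3): 100% × 17% = 17% of Brightpath Pharma AG.
Chain via Quarry Logistics SA (R3): 70% × 36% = 25.2% of Brightpath Pharma AG.
Chain via Pinebrook Mining NL (R3): 100% × 17% = 17% of Brightpath Pharma AG.
Direct interest in Brightpath Pharma AG: 14%.
Aggregating (R1): 17% + 25.2% + 17% + 14% = 73.2%.
73.2% exceeds the 10% threshold by 63.2 percentage points.

63.2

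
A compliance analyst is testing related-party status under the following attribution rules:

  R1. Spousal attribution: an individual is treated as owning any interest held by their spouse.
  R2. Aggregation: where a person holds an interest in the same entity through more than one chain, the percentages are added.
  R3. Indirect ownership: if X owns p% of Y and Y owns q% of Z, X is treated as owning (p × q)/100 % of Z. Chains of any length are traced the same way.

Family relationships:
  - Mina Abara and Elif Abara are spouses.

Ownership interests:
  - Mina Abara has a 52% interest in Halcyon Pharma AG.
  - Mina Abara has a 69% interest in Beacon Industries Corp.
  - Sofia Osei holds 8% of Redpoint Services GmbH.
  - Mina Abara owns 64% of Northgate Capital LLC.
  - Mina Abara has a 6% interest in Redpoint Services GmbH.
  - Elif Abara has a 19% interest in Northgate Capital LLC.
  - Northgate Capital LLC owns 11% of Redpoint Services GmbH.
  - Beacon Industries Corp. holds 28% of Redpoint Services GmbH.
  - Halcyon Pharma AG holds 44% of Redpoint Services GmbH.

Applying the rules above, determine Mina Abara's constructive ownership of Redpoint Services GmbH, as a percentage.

By spousal attribution (R1), Mina Abara is treated as also owning Elif Abara's interest in Northgate Capital LLC, giving 64% + 19% = 83%.
Chain via Halcyon Pharma AG (R3): 52% × 44% = 22.88% of Redpoint Services GmbH.
Chain via Northgate Capital LLC (R3): 83% × 11% = 9.13% of Redpoint Services GmbH.
Chain via Beacon Industries Corp. (R3): 69% × 28% = 19.32% of Redpoint Services GmbH.
Direct interest in Redpoint Services GmbH: 6%.
Aggregating (R2): 22.88% + 9.13% + 19.32% + 6% = 57.33%.

57.33%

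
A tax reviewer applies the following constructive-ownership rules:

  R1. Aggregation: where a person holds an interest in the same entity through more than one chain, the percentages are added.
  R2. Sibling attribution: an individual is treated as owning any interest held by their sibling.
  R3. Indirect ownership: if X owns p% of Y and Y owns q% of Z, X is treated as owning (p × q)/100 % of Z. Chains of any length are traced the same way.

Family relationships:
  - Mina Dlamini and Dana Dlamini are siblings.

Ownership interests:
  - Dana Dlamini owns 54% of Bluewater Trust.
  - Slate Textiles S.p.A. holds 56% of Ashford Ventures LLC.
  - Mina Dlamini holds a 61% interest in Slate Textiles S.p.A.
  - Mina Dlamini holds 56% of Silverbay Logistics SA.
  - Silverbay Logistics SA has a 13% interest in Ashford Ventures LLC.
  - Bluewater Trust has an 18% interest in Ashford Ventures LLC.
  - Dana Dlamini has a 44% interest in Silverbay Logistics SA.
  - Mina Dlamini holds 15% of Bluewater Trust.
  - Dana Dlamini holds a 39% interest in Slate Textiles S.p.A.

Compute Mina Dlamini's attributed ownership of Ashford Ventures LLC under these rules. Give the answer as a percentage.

By sibling attribution (R2), Mina Dlamini is treated as also owning Dana Dlamini's interest in Bluewater Trust, giving 15% + 54% = 69%.
By sibling attribution (R2), Mina Dlamini is treated as also owning Dana Dlamini's interest in Silverbay Logistics SA, giving 56% + 44% = 100%.
By sibling attribution (R2), Mina Dlamini is treated as also owning Dana Dlamini's interest in Slate Textiles S.p.A, giving 61% + 39% = 100%.
Chain via Bluewater Trust (R3): 69% × 18% = 12.42% of Ashford Ventures LLC.
Chain via Silverbay Logistics SA (R3): 100% × 13% = 13% of Ashford Ventures LLC.
Chain via Slate Textiles S.p.A. (R3): 100% × 56% = 56% of Ashford Ventures LLC.
Aggregating (R1): 12.42% + 13% + 56% = 81.42%.

81.42%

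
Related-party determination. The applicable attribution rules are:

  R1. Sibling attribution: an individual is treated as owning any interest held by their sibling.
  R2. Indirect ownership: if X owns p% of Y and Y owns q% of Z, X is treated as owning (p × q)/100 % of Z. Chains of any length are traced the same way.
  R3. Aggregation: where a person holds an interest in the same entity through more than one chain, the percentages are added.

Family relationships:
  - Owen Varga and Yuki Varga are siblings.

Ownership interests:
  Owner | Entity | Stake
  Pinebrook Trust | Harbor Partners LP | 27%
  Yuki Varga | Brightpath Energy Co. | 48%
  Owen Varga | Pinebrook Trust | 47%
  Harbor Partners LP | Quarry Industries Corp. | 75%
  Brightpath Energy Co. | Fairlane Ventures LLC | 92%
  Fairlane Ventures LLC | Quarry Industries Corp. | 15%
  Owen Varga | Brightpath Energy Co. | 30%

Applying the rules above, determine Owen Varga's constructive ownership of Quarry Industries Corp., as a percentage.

20.2815%

By sibling attribution (R1), Owen Varga is treated as also owning Yuki Varga's interest in Brightpath Energy Co, giving 30% + 48% = 78%.
Chain via Brightpath Energy Co. → Fairlane Ventures LLC (R2): 78% × 92% × 15% = 10.764% of Quarry Industries Corp.
Chain via Pinebrook Trust → Harbor Partners LP (R2): 47% × 27% × 75% = 9.5175% of Quarry Industries Corp.
Aggregating (R3): 10.764% + 9.5175% = 20.2815%.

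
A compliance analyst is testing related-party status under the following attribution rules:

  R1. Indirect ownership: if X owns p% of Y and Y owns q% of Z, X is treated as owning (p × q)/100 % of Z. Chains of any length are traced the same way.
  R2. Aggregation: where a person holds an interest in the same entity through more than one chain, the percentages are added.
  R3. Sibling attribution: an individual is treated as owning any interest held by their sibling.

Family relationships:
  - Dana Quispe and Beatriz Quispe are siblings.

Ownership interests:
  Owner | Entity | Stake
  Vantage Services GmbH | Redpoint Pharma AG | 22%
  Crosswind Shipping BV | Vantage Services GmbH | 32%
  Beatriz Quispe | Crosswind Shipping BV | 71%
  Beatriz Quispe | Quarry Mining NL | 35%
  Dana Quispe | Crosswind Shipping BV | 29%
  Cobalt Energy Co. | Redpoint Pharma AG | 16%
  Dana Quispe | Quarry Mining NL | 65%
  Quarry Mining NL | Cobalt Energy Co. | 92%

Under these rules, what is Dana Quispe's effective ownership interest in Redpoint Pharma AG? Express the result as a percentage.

By sibling attribution (R3), Dana Quispe is treated as also owning Beatriz Quispe's interest in Crosswind Shipping BV, giving 29% + 71% = 100%.
By sibling attribution (R3), Dana Quispe is treated as also owning Beatriz Quispe's interest in Quarry Mining NL, giving 65% + 35% = 100%.
Chain via Crosswind Shipping BV → Vantage Services GmbH (R1): 100% × 32% × 22% = 7.04% of Redpoint Pharma AG.
Chain via Quarry Mining NL → Cobalt Energy Co. (R1): 100% × 92% × 16% = 14.72% of Redpoint Pharma AG.
Aggregating (R2): 7.04% + 14.72% = 21.76%.

21.76%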